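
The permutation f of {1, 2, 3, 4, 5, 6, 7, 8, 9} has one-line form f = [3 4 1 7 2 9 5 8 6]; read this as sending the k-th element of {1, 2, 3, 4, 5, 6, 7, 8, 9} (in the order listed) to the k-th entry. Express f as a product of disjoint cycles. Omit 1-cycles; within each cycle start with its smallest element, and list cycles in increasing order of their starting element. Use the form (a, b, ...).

Start at 1 and follow images: 1 → 3 → 1, giving the cycle (1, 3).
Continuing from each remaining unvisited element yields (1, 3)(2, 4, 7, 5)(6, 9).

(1, 3)(2, 4, 7, 5)(6, 9)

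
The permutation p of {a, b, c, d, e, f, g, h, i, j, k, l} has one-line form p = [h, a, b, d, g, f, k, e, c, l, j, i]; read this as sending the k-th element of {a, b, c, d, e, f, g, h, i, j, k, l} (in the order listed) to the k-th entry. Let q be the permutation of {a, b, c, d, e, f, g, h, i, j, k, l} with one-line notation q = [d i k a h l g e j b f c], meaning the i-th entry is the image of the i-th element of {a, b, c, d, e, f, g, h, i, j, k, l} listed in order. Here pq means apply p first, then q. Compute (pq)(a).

e

p(a) = h, then q(h) = e; composing gives (pq)(a) = e.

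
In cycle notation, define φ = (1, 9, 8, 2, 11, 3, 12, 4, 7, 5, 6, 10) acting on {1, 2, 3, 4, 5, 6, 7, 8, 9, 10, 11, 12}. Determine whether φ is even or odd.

The cycle lengths are 12.
A cycle of length ℓ contributes ℓ−1 transpositions, so φ is a product of 11 transpositions — odd.

odd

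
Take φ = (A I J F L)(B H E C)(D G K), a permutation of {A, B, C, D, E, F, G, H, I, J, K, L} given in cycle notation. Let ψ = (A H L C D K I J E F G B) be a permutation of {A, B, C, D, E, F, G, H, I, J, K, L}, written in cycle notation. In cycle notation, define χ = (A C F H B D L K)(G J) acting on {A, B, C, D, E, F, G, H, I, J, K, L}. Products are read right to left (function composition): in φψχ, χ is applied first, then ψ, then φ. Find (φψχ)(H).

I

Apply the permutations in order: χ(H) = B, then ψ(B) = A, then φ(A) = I. So (φψχ)(H) = I.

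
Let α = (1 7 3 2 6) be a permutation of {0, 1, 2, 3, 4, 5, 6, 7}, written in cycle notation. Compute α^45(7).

7

7 lies in the 5-cycle (1 7 3 2 6).
Powers repeat with period 5 on this cycle, and 45 mod 5 = 0, so α^45(7) = α^0(7).
So α^45(7) = 7.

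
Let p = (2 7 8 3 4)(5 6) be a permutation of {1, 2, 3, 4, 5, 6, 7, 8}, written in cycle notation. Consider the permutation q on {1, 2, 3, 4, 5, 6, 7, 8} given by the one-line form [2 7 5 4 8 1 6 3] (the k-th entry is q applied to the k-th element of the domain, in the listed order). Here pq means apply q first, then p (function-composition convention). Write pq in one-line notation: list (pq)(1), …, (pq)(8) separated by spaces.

For each element, apply q then p: 1 → 2 → 7; 2 → 7 → 8; 3 → 5 → 6; 4 → 4 → 2; 5 → 8 → 3; 6 → 1 → 1; 7 → 6 → 5; 8 → 3 → 4.
So pq in one-line form is 7 8 6 2 3 1 5 4.

7 8 6 2 3 1 5 4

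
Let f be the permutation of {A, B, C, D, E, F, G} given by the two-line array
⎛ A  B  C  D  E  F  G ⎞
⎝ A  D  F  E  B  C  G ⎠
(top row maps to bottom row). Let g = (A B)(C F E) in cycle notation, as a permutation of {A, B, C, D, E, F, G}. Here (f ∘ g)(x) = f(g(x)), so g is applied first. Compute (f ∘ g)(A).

g(A) = B, then f(B) = D; composing gives (f ∘ g)(A) = D.

D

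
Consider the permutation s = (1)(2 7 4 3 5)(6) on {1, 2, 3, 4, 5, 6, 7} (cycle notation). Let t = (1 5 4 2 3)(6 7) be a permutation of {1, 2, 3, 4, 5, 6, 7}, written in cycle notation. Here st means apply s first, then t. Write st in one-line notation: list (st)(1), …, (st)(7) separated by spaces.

5 6 4 1 3 7 2

For each element, apply s then t: 1 → 1 → 5; 2 → 7 → 6; 3 → 5 → 4; 4 → 3 → 1; 5 → 2 → 3; 6 → 6 → 7; 7 → 4 → 2.
So st in one-line form is 5 6 4 1 3 7 2.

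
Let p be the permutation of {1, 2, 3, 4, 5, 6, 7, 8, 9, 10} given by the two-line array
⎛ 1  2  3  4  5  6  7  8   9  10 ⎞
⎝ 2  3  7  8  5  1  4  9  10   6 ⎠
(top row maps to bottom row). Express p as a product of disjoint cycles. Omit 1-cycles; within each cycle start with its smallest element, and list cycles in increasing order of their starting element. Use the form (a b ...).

Start at 1 and follow images: 1 → 2 → 3 → 7 → 4 → 8 → 9 → 10 → 6 → 1, giving the cycle (1 2 3 7 4 8 9 10 6).
Continuing from each remaining unvisited element yields (1 2 3 7 4 8 9 10 6).

(1 2 3 7 4 8 9 10 6)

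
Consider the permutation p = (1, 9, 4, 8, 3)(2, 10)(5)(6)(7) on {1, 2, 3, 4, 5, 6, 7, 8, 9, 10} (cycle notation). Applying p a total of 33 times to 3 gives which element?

3 lies in the 5-cycle (1, 9, 4, 8, 3).
Powers repeat with period 5 on this cycle, and 33 mod 5 = 3, so p^33(3) = p^3(3).
Advancing 3 steps from 3: 3 → 1 → 9 → 4.

4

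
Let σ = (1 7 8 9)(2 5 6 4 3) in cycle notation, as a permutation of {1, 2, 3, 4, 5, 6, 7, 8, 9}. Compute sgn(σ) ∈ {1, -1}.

The cycle lengths are 5, 4.
A cycle of length ℓ contributes ℓ−1 transpositions, so σ is a product of 4 + 3 = 7 transpositions — odd.

-1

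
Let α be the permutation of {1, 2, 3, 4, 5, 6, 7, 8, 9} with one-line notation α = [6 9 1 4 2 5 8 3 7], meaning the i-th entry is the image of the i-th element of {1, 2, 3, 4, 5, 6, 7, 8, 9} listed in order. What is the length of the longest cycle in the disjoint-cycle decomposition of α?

8

Decomposing into disjoint cycles gives (1 6 5 2 9 7 8 3); the longest has length 8.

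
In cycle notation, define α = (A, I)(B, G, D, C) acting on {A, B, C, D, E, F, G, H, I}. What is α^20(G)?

G

G lies in the 4-cycle (B, G, D, C).
Since the cycle has length 4, α^20 acts on it the same as α^0 (20 mod 4 = 0).
So α^20(G) = G.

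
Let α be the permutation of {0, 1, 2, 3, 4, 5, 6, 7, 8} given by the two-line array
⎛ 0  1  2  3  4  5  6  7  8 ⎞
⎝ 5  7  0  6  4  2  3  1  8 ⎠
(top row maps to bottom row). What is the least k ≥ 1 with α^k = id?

6

Decomposing into disjoint cycles gives cycle lengths 3, 2, 2, 1, 1.
The order is lcm(3, 2, 2) = 6.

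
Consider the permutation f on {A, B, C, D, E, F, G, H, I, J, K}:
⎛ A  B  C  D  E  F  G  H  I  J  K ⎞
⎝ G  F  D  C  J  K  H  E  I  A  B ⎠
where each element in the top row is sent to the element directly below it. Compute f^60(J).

J

Tracing J → A → … returns to J after 5 steps, so J lies in a 5-cycle (A G H E J).
Powers repeat with period 5 on this cycle, and 60 mod 5 = 0, so f^60(J) = f^0(J).
So f^60(J) = J.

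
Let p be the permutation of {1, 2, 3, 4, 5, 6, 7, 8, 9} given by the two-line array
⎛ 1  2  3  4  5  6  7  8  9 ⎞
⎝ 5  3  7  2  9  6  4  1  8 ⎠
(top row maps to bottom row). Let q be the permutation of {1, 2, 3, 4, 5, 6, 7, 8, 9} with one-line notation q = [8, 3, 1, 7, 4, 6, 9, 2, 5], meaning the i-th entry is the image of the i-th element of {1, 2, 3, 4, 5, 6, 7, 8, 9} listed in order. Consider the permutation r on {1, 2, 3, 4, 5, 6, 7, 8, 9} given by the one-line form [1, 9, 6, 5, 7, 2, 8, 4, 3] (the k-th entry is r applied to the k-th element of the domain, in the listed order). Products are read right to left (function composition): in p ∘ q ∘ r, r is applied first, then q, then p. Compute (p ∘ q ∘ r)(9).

5

(p ∘ q ∘ r)(9) = p(q(r(9))). r(9) = 3, then q(3) = 1, then p(1) = 5, so the result is 5.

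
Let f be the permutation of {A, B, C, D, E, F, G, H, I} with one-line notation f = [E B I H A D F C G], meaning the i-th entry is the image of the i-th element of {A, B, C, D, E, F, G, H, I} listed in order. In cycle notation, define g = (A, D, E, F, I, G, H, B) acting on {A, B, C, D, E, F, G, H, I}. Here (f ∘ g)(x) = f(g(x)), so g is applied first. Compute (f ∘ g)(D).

(f ∘ g)(D) = f(g(D)). g(D) = E, then f(E) = A. So (f ∘ g)(D) = A.

A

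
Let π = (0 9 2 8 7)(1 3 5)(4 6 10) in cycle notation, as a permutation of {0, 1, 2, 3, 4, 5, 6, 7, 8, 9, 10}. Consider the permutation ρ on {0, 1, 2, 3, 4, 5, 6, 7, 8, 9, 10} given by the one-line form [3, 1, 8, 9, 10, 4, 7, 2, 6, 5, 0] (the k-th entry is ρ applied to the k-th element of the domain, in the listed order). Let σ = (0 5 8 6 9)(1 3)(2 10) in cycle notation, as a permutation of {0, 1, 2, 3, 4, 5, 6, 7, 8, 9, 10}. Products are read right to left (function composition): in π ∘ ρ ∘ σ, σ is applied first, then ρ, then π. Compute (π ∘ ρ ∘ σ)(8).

Apply the permutations in order: σ(8) = 6, then ρ(6) = 7, then π(7) = 0. So (π ∘ ρ ∘ σ)(8) = 0.

0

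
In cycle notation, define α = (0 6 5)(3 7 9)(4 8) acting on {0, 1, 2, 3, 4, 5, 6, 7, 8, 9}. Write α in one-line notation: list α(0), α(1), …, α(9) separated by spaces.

Each element maps to the next entry in its cycle (wrapping to the front): 0→6, 1→1, 2→2, 3→7, 4→8, 5→0, 6→5, 7→9, 8→4, 9→3.
Listing these in domain order gives 6 1 2 7 8 0 5 9 4 3.

6 1 2 7 8 0 5 9 4 3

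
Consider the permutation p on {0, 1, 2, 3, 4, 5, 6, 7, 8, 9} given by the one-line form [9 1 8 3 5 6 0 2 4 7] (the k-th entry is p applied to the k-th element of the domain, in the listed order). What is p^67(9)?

Tracing 9 → 7 → … returns to 9 after 8 steps, so 9 lies in an 8-cycle (0, 9, 7, 2, 8, 4, 5, 6).
Since the cycle has length 8, p^67 acts on it the same as p^3 (67 mod 8 = 3).
Advancing 3 steps from 9: 9 → 7 → 2 → 8.

8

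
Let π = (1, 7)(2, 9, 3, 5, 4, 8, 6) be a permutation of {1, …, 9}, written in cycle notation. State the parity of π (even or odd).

The cycle lengths are 7, 2.
A cycle is odd iff its length is even; π has 1 even-length cycle, so sgn(π) = (−1)^1 and π is odd.

odd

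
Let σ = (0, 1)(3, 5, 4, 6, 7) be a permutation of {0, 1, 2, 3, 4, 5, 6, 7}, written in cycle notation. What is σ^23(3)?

3 lies in the 5-cycle (3, 5, 4, 6, 7).
Powers repeat with period 5 on this cycle, and 23 mod 5 = 3, so σ^23(3) = σ^3(3).
Stepping 3 places around the cycle: 3 → 5 → 4 → 6.

6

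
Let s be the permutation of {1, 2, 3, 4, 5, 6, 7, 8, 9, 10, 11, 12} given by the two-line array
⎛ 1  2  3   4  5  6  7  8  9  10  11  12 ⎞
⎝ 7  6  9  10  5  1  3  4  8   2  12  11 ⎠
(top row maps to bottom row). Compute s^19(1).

Tracing 1 → 7 → … returns to 1 after 9 steps, so 1 lies in a 9-cycle (1, 7, 3, 9, 8, 4, 10, 2, 6).
Powers repeat with period 9 on this cycle, and 19 mod 9 = 1, so s^19(1) = s^1(1).
Advancing 1 step from 1: 1 → 7.

7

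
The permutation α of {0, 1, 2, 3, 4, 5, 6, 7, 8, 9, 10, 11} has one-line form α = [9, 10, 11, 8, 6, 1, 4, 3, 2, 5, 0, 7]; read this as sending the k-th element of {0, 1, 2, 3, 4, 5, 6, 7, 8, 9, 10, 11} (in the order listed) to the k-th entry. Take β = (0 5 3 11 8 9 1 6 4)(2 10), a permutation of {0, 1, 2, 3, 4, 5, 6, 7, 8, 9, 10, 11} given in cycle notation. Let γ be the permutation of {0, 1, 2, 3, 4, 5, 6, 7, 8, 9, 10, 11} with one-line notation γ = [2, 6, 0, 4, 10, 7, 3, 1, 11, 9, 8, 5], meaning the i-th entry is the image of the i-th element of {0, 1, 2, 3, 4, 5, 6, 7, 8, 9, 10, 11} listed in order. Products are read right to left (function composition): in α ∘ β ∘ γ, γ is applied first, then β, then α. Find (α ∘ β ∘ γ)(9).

10

Apply the permutations in order: γ(9) = 9, then β(9) = 1, then α(1) = 10. So (α ∘ β ∘ γ)(9) = 10.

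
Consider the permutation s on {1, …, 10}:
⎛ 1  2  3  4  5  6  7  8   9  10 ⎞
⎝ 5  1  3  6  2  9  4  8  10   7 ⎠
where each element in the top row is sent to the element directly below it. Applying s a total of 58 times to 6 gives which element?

Tracing 6 → 9 → … returns to 6 after 5 steps, so 6 lies in a 5-cycle (4 6 9 10 7).
Since the cycle has length 5, s^58 acts on it the same as s^3 (58 mod 5 = 3).
Stepping 3 places around the cycle: 6 → 9 → 10 → 7.

7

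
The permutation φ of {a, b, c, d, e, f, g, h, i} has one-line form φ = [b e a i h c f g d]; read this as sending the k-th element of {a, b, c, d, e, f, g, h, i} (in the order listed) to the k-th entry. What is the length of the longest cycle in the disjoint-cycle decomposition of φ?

Decomposing into disjoint cycles gives (a b e h g f c)(d i); the longest has length 7.

7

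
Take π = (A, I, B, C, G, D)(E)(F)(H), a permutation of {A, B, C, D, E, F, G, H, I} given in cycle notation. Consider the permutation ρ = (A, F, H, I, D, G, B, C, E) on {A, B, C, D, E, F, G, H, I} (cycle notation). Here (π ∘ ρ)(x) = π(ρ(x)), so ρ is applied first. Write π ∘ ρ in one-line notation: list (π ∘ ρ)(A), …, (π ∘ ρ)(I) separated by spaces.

(π ∘ ρ)(x) = π(ρ(x)). Computing each image: π(ρ(A)) = π(F) = F, π(ρ(B)) = π(C) = G, π(ρ(C)) = π(E) = E, π(ρ(D)) = π(G) = D, π(ρ(E)) = π(A) = I, π(ρ(F)) = π(H) = H, π(ρ(G)) = π(B) = C, π(ρ(H)) = π(I) = B, π(ρ(I)) = π(D) = A.
Hence π ∘ ρ = [F G E D I H C B A].

F G E D I H C B A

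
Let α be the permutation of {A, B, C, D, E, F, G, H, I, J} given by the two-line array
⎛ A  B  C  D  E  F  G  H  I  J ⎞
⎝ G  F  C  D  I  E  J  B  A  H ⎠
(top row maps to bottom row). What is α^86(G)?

I

Tracing G → J → … returns to G after 8 steps, so G lies in an 8-cycle (A, G, J, H, B, F, E, I).
Powers repeat with period 8 on this cycle, and 86 mod 8 = 6, so α^86(G) = α^6(G).
Stepping 6 places around the cycle: G → J → H → B → F → E → I.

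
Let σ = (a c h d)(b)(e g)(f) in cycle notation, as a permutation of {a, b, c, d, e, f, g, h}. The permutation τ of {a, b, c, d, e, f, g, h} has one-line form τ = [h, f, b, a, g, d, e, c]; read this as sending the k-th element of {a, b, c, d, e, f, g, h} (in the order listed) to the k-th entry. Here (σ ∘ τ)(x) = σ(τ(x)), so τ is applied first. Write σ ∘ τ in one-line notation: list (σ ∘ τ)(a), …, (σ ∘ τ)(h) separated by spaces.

d f b c e a g h

Chase each element through τ then σ: a → h → d; b → f → f; c → b → b; d → a → c; e → g → e; f → d → a; g → e → g; h → c → h.
Collecting the images, σ ∘ τ = [d f b c e a g h].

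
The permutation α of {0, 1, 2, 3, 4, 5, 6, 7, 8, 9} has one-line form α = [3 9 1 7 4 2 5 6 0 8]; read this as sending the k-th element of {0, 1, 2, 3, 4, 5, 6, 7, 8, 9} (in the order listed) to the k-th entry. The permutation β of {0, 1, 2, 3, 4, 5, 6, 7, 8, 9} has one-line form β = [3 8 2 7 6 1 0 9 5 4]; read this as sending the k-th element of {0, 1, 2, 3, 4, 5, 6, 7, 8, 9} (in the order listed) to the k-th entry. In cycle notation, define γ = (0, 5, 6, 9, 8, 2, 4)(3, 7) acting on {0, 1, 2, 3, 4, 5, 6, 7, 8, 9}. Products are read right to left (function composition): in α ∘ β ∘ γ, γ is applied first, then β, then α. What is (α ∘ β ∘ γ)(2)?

(α ∘ β ∘ γ)(2) = α(β(γ(2))). γ(2) = 4, then β(4) = 6, then α(6) = 5, so the result is 5.

5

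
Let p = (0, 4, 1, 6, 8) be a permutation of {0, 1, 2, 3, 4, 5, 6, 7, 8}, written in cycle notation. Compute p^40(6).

6 lies in the 5-cycle (0, 4, 1, 6, 8).
Since the cycle has length 5, p^40 acts on it the same as p^0 (40 mod 5 = 0).
So p^40(6) = 6.

6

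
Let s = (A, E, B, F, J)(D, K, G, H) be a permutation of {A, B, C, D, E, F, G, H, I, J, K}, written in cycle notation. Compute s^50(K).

H

K lies in the 4-cycle (D, K, G, H).
Powers repeat with period 4 on this cycle, and 50 mod 4 = 2, so s^50(K) = s^2(K).
Advancing 2 steps from K: K → G → H.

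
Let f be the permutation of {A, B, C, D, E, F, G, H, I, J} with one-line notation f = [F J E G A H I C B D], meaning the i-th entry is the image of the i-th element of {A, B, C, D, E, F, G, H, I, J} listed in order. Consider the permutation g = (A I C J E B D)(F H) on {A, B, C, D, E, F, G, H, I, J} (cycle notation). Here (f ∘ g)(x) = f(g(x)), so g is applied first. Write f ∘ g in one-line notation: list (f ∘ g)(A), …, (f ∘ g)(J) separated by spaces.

B G D F J C I H E A

Chase each element through g then f: A → I → B; B → D → G; C → J → D; D → A → F; E → B → J; F → H → C; G → G → I; H → F → H; I → C → E; J → E → A.
So f ∘ g in one-line form is B G D F J C I H E A.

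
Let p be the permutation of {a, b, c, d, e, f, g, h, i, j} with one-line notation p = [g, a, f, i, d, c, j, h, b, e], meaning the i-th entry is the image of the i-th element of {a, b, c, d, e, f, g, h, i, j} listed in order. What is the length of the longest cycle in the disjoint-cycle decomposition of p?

7

Decomposing into disjoint cycles gives (a g j e d i b)(c f); the longest has length 7.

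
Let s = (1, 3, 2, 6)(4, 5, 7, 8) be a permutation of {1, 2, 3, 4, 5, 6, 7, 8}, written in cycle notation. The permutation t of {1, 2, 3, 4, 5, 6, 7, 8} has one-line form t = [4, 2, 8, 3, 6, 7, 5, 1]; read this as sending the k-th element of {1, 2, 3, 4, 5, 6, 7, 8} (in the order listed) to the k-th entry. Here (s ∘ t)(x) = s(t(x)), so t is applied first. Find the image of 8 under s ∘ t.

3

(s ∘ t)(8) = s(t(8)). t(8) = 1, then s(1) = 3. So (s ∘ t)(8) = 3.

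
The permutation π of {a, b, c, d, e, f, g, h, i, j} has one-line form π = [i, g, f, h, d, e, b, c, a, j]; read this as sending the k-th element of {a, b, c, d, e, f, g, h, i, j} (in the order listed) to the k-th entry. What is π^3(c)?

Tracing c → f → … returns to c after 5 steps, so c lies in a 5-cycle (c, f, e, d, h).
Stepping 3 places around the cycle: c → f → e → d.

d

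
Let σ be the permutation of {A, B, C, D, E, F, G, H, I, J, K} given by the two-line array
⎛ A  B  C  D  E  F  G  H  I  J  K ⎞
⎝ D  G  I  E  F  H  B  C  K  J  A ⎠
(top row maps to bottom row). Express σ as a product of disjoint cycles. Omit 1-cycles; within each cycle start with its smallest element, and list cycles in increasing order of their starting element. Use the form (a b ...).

(A D E F H C I K)(B G)

From A: A → D → E → F → H → C → I → K → A, closing the cycle (A D E F H C I K).
Continuing from each remaining unvisited element yields (A D E F H C I K)(B G).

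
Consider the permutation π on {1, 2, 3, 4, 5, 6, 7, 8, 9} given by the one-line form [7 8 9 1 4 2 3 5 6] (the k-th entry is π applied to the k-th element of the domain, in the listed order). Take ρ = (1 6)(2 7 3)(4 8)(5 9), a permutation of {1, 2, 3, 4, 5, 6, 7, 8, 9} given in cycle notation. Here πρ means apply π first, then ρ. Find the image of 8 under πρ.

(πρ)(8) = ρ(π(8)). π(8) = 5, then ρ(5) = 9. So (πρ)(8) = 9.

9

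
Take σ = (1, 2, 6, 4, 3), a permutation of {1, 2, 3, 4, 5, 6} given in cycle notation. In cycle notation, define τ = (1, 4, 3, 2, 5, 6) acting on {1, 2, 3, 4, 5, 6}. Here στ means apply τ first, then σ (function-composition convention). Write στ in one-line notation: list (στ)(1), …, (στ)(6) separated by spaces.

3 5 6 1 4 2

Chase each element through τ then σ: 1 → 4 → 3; 2 → 5 → 5; 3 → 2 → 6; 4 → 3 → 1; 5 → 6 → 4; 6 → 1 → 2.
Collecting the images, στ = [3 5 6 1 4 2].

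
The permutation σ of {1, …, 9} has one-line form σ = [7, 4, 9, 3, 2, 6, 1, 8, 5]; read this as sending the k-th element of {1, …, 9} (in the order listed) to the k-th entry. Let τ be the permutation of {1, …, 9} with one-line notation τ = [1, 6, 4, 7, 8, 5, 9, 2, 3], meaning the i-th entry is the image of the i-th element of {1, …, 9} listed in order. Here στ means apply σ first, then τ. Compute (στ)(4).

4

σ(4) = 3, then τ(3) = 4; composing gives (στ)(4) = 4.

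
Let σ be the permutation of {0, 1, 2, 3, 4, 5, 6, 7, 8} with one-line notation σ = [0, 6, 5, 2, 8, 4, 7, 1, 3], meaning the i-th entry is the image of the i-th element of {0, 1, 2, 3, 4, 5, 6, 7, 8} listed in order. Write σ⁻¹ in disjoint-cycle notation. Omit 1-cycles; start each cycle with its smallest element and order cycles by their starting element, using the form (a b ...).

(1 7 6)(2 3 8 4 5)

First write σ in disjoint cycles: (1 6 7)(2 5 4 8 3).
The inverse reverses every cycle; in canonical form, σ⁻¹ = (1 7 6)(2 3 8 4 5).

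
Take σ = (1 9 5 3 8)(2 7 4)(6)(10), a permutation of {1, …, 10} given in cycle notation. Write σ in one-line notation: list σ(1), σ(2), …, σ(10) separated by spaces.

Image by image: 1↦9, 2↦7, 3↦8, 4↦2, 5↦3, 6↦6, 7↦4, 8↦1, 9↦5, 10↦10.
Listing these in domain order gives 9 7 8 2 3 6 4 1 5 10.

9 7 8 2 3 6 4 1 5 10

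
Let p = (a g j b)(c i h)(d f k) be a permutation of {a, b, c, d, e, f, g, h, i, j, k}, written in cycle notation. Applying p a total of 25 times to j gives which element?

j lies in the 4-cycle (a g j b).
On a 4-cycle, p^4 is the identity, so p^25 = p^1 there (25 ≡ 1 mod 4).
Stepping 1 place around the cycle: j → b.

b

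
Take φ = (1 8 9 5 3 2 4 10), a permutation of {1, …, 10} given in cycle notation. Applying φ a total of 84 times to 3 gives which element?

1

3 lies in the 8-cycle (1 8 9 5 3 2 4 10).
Since the cycle has length 8, φ^84 acts on it the same as φ^4 (84 mod 8 = 4).
Advancing 4 steps from 3: 3 → 2 → 4 → 10 → 1.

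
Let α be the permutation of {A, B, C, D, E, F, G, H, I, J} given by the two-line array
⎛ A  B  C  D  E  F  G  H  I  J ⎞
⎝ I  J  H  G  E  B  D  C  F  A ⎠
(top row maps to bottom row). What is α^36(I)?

Tracing I → F → … returns to I after 5 steps, so I lies in a 5-cycle (A, I, F, B, J).
Powers repeat with period 5 on this cycle, and 36 mod 5 = 1, so α^36(I) = α^1(I).
Stepping 1 place around the cycle: I → F.

F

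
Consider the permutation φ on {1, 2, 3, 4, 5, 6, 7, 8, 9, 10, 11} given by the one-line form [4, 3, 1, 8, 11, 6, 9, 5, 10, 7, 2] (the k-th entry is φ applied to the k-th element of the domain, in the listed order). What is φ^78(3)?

1

Tracing 3 → 1 → … returns to 3 after 7 steps, so 3 lies in a 7-cycle (1 4 8 5 11 2 3).
On a 7-cycle, φ^7 is the identity, so φ^78 = φ^1 there (78 ≡ 1 mod 7).
Stepping 1 place around the cycle: 3 → 1.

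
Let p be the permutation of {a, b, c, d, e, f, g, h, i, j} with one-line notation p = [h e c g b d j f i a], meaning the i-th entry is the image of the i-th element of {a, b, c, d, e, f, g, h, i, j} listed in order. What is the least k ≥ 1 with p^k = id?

The disjoint-cycle form of p has cycle lengths 6, 2, 1, 1.
The order of p is the least common multiple of its cycle lengths: lcm(6, 2) = 6.

6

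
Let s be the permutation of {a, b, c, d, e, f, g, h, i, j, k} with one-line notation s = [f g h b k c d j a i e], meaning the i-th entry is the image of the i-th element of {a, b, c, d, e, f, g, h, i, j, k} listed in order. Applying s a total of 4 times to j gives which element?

c

Tracing j → i → … returns to j after 6 steps, so j lies in a 6-cycle (a f c h j i).
Advancing 4 steps from j: j → i → a → f → c.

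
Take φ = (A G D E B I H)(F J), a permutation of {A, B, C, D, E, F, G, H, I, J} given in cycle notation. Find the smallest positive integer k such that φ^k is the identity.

14

The disjoint cycles have lengths 7, 2, 1.
The order is lcm(7, 2) = 14.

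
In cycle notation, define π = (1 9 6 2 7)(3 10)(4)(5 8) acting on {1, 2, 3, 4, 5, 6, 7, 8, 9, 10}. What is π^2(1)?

6

1 lies in the 5-cycle (1 9 6 2 7).
Advancing 2 steps from 1: 1 → 9 → 6.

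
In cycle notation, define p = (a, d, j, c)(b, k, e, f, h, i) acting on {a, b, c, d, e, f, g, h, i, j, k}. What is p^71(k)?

b

k lies in the 6-cycle (b, k, e, f, h, i).
Since the cycle has length 6, p^71 acts on it the same as p^5 (71 mod 6 = 5).
Advancing 5 steps from k: k → e → f → h → i → b.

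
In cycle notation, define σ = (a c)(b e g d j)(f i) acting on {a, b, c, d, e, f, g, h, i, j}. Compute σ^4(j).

d

j lies in the 5-cycle (b e g d j).
Stepping 4 places around the cycle: j → b → e → g → d.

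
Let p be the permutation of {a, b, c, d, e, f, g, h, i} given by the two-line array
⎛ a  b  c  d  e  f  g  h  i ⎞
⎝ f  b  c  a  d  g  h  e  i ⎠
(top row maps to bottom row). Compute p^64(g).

a

Tracing g → h → … returns to g after 6 steps, so g lies in a 6-cycle (a f g h e d).
Since the cycle has length 6, p^64 acts on it the same as p^4 (64 mod 6 = 4).
Advancing 4 steps from g: g → h → e → d → a.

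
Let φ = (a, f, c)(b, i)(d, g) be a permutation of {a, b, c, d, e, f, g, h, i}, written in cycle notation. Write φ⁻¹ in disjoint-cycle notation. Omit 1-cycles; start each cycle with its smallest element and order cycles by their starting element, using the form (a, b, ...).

(a, c, f)(b, i)(d, g)

If φ sends a → b within a cycle, φ⁻¹ sends b → a; equivalently, reverse each cycle.
After reversing and putting each cycle's least element first, φ⁻¹ = (a, c, f)(b, i)(d, g).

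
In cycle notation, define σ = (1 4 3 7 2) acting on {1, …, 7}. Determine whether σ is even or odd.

The cycle lengths are 5, 1, 1.
A cycle is odd iff its length is even; σ has 0 even-length cycles, so sgn(σ) = (−1)^0 and σ is even.

even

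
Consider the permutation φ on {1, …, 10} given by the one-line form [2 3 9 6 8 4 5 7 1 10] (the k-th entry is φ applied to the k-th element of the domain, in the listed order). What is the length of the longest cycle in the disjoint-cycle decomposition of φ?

4

Decomposing into disjoint cycles gives (1 2 3 9)(4 6)(5 8 7); the longest has length 4.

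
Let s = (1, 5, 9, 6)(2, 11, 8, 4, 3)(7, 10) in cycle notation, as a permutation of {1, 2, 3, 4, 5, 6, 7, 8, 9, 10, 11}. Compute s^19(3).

3 lies in the 5-cycle (2, 11, 8, 4, 3).
Powers repeat with period 5 on this cycle, and 19 mod 5 = 4, so s^19(3) = s^4(3).
Advancing 4 steps from 3: 3 → 2 → 11 → 8 → 4.

4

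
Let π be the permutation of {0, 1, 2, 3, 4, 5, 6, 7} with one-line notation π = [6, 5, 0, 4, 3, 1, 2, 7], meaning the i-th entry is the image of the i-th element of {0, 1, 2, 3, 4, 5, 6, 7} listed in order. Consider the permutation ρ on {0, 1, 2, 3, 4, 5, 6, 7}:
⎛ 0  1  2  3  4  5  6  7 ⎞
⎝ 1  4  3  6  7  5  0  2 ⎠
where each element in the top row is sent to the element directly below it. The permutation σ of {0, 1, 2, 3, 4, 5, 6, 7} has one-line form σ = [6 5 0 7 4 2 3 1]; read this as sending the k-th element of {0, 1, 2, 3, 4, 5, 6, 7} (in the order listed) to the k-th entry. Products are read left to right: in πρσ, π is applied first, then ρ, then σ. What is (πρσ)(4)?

3

(πρσ)(4) = σ(ρ(π(4))). π(4) = 3, then ρ(3) = 6, then σ(6) = 3, so the result is 3.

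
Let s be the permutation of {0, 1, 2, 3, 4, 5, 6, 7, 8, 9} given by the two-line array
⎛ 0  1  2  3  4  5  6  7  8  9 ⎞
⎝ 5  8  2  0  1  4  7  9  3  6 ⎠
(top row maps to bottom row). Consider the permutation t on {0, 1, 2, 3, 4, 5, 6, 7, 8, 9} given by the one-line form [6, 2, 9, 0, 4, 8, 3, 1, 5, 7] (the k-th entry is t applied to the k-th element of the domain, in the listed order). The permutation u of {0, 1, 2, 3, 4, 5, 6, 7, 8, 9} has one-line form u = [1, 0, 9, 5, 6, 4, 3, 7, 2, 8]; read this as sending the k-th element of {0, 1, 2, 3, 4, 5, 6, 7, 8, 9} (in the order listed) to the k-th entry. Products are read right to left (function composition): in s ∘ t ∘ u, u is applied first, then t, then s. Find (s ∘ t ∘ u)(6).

(s ∘ t ∘ u)(6) = s(t(u(6))). u(6) = 3, then t(3) = 0, then s(0) = 5, so the result is 5.

5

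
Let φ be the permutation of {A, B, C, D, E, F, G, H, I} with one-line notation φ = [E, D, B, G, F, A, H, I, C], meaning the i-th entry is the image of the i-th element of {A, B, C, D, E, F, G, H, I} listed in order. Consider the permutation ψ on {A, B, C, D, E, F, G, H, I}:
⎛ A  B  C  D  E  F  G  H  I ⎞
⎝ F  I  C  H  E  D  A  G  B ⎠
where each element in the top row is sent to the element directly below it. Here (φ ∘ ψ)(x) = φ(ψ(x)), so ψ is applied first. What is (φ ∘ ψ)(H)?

H

ψ(H) = G, then φ(G) = H; composing gives (φ ∘ ψ)(H) = H.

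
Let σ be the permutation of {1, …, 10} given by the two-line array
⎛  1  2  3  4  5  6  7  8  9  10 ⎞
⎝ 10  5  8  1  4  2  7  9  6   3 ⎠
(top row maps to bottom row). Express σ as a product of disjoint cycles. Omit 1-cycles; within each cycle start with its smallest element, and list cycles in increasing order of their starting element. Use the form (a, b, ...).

Start at 1 and follow images: 1 → 10 → 3 → 8 → 9 → 6 → 2 → 5 → 4 → 1, giving the cycle (1, 10, 3, 8, 9, 6, 2, 5, 4).
Repeating from the next unused element and collecting all non-trivial cycles gives (1, 10, 3, 8, 9, 6, 2, 5, 4).

(1, 10, 3, 8, 9, 6, 2, 5, 4)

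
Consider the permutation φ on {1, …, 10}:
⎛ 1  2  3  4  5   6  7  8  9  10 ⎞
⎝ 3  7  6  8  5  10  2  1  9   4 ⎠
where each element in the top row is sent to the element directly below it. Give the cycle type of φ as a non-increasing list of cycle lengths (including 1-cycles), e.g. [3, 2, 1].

[6, 2, 1, 1]

The disjoint cycles are (1, 3, 6, 10, 4, 8)(2, 7)(5)(9), with lengths 6, 2, 1, 1 in non-increasing order.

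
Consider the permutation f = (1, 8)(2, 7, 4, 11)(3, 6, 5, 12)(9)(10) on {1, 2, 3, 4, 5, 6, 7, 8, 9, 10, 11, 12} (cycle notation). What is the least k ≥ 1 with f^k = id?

4

The disjoint cycles have lengths 4, 4, 2, 1, 1.
Since disjoint cycles commute, ord(f) = lcm(4, 4, 2) = 4.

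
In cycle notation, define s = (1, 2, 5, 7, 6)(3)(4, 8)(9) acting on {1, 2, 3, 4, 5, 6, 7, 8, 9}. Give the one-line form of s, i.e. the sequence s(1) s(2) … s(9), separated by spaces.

Image by image: 1→2, 2→5, 3→3, 4→8, 5→7, 6→1, 7→6, 8→4, 9→9.
So the one-line form is 2 5 3 8 7 1 6 4 9.

2 5 3 8 7 1 6 4 9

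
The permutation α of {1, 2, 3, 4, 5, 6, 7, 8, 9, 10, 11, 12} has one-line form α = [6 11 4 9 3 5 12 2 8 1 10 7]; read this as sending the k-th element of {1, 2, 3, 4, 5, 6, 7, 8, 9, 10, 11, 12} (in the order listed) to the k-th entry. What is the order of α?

10

The disjoint-cycle form of α has cycle lengths 10, 2.
The order of α is the least common multiple of its cycle lengths: lcm(10, 2) = 10.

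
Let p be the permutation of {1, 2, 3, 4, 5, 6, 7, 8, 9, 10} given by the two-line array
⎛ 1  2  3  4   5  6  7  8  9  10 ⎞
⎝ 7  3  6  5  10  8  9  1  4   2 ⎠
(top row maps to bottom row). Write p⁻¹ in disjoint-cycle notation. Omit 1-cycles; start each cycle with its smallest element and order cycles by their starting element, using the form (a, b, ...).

First write p in disjoint cycles: (1, 7, 9, 4, 5, 10, 2, 3, 6, 8).
The inverse reverses every cycle; in canonical form, p⁻¹ = (1, 8, 6, 3, 2, 10, 5, 4, 9, 7).

(1, 8, 6, 3, 2, 10, 5, 4, 9, 7)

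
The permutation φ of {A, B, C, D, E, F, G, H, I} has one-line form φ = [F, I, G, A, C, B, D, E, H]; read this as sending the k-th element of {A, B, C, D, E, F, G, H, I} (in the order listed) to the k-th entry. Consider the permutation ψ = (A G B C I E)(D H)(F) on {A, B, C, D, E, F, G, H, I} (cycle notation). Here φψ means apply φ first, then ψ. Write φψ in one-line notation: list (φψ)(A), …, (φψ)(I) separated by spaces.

F E B G I C H A D

For each element, apply φ then ψ: A → F → F; B → I → E; C → G → B; D → A → G; E → C → I; F → B → C; G → D → H; H → E → A; I → H → D.
Collecting the images, φψ = [F E B G I C H A D].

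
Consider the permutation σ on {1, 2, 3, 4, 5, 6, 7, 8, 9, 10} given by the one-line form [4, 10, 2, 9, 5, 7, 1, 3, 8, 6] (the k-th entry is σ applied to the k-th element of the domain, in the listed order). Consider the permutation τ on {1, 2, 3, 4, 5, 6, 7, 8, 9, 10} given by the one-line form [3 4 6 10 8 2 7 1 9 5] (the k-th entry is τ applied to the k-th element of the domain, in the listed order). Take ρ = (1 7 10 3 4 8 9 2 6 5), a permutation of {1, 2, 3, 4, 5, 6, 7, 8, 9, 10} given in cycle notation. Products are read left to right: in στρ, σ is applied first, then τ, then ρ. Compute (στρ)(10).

(στρ)(10) = ρ(τ(σ(10))). σ(10) = 6, then τ(6) = 2, then ρ(2) = 6, so the result is 6.

6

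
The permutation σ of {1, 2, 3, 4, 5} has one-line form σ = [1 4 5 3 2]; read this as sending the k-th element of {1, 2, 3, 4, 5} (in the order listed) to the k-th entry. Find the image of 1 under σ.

1 is element number 1 of the domain, and entry number 1 of the one-line form is 1, so σ(1) = 1.

1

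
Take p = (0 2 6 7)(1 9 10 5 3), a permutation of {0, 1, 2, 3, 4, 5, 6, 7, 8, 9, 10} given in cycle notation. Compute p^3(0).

0 lies in the 4-cycle (0 2 6 7).
Advancing 3 steps from 0: 0 → 2 → 6 → 7.

7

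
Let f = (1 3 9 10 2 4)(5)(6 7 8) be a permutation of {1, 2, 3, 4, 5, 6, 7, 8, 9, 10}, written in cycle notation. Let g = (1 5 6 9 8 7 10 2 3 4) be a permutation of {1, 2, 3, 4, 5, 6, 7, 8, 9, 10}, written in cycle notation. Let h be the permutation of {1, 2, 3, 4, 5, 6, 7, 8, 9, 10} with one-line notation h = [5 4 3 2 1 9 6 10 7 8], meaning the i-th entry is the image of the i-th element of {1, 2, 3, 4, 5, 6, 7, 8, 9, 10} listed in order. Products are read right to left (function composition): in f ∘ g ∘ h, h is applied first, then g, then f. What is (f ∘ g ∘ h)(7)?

Chase 7: h(7) = 6; g(6) = 9; f(9) = 10. Hence (f ∘ g ∘ h)(7) = 10.

10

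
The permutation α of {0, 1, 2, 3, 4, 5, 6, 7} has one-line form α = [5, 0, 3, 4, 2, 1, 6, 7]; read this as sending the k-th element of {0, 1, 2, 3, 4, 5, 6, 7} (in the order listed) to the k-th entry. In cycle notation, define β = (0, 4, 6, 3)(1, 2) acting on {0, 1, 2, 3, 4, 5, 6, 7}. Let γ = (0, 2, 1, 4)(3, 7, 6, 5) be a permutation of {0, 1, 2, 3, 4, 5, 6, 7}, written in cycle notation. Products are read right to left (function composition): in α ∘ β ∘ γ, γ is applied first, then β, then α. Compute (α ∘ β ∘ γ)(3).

7

Chase 3: γ(3) = 7; β(7) = 7; α(7) = 7. Hence (α ∘ β ∘ γ)(3) = 7.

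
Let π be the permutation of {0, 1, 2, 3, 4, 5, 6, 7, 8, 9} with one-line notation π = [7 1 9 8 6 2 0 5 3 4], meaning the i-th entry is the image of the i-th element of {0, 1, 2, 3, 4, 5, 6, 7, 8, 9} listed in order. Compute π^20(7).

Tracing 7 → 5 → … returns to 7 after 7 steps, so 7 lies in a 7-cycle (0 7 5 2 9 4 6).
Powers repeat with period 7 on this cycle, and 20 mod 7 = 6, so π^20(7) = π^6(7).
Stepping 6 places around the cycle: 7 → 5 → 2 → 9 → 4 → 6 → 0.

0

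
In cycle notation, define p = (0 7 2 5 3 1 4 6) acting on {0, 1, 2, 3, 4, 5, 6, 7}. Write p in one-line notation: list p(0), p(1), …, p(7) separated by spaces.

7 4 5 1 6 3 0 2

Each element maps to the next entry in its cycle (wrapping to the front): 0→7, 1→4, 2→5, 3→1, 4→6, 5→3, 6→0, 7→2.
So the one-line form is 7 4 5 1 6 3 0 2.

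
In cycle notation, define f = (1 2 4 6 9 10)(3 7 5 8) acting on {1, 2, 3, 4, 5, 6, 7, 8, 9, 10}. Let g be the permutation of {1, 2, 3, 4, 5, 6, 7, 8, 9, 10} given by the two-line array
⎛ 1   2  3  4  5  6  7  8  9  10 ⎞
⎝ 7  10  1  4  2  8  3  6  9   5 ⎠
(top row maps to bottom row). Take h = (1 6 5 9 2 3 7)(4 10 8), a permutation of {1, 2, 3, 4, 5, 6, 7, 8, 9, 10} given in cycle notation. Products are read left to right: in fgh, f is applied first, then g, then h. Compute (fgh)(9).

9

Apply the permutations in order: f(9) = 10, then g(10) = 5, then h(5) = 9. So (fgh)(9) = 9.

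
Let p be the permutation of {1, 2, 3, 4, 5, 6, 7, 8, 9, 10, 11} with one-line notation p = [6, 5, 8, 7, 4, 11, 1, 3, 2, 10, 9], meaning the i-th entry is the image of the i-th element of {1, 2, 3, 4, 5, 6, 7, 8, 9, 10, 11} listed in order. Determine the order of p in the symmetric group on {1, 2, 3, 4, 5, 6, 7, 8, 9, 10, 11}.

The disjoint-cycle form of p has cycle lengths 8, 2, 1.
Since disjoint cycles commute, ord(p) = lcm(8, 2) = 8.

8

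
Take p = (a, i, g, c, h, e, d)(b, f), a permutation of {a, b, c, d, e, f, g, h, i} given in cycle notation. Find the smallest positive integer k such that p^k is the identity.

14

The disjoint cycles have lengths 7, 2.
Since disjoint cycles commute, ord(p) = lcm(7, 2) = 14.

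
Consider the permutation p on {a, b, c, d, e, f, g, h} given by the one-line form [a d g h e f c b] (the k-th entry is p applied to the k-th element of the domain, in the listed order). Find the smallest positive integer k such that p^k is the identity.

6

Writing p as disjoint cycles, the cycle lengths are 3, 2, 1, 1, 1.
The order is lcm(3, 2) = 6.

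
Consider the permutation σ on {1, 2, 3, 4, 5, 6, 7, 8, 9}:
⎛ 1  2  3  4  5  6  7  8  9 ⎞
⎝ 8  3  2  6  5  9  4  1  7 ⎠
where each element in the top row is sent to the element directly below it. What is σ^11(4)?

Tracing 4 → 6 → … returns to 4 after 4 steps, so 4 lies in a 4-cycle (4, 6, 9, 7).
Powers repeat with period 4 on this cycle, and 11 mod 4 = 3, so σ^11(4) = σ^3(4).
Stepping 3 places around the cycle: 4 → 6 → 9 → 7.

7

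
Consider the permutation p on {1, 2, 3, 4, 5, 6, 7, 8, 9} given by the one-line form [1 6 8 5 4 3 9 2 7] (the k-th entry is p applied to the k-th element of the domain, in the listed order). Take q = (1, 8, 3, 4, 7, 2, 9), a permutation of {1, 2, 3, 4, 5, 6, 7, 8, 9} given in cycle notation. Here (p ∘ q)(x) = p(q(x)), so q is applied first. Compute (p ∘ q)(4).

9

(p ∘ q)(4) = p(q(4)). q(4) = 7, then p(7) = 9. So (p ∘ q)(4) = 9.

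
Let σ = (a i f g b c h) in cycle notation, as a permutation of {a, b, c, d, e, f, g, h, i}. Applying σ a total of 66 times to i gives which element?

i lies in the 7-cycle (a i f g b c h).
On a 7-cycle, σ^7 is the identity, so σ^66 = σ^3 there (66 ≡ 3 mod 7).
Stepping 3 places around the cycle: i → f → g → b.

b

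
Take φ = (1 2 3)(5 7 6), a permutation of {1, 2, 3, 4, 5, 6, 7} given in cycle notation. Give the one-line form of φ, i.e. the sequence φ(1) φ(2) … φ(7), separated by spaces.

2 3 1 4 7 5 6

Reading each image from the cycles: 1→2, 2→3, 3→1, 4→4, 5→7, 6→5, 7→6.
Listing these in domain order gives 2 3 1 4 7 5 6.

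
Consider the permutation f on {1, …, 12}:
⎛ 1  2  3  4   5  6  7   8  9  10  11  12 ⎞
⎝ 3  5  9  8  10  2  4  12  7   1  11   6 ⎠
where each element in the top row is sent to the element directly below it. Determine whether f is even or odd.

even

In disjoint-cycle form the cycle lengths are 11, 1.
A cycle is odd iff its length is even; f has 0 even-length cycles, so sgn(f) = (−1)^0 and f is even.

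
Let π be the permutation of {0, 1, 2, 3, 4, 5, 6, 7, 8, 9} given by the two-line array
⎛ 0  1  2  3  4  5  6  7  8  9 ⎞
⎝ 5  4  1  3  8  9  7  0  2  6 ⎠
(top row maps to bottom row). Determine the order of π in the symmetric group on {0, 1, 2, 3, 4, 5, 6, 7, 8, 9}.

Writing π as disjoint cycles, the cycle lengths are 5, 4, 1.
The order of π is the least common multiple of its cycle lengths: lcm(5, 4) = 20.

20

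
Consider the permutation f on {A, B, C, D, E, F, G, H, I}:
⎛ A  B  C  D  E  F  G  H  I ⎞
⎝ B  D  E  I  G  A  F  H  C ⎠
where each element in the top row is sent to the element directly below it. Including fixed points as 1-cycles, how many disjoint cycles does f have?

2

The cycle decomposition is (A B D I C E G F)(H), which has 2 cycles (counting 1-cycles).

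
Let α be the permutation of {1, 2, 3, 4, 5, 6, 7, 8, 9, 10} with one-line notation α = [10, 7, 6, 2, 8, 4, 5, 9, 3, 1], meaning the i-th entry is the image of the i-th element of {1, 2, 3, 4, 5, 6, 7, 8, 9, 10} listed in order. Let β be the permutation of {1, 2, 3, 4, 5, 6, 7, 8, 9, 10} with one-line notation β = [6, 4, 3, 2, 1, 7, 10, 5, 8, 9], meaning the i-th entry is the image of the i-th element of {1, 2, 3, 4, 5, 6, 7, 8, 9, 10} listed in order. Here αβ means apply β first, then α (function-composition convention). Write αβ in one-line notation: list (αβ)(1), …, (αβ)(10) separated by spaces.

4 2 6 7 10 5 1 8 9 3

Chase each element through β then α: 1 → 6 → 4; 2 → 4 → 2; 3 → 3 → 6; 4 → 2 → 7; 5 → 1 → 10; 6 → 7 → 5; 7 → 10 → 1; 8 → 5 → 8; 9 → 8 → 9; 10 → 9 → 3.
Collecting the images, αβ = [4 2 6 7 10 5 1 8 9 3].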